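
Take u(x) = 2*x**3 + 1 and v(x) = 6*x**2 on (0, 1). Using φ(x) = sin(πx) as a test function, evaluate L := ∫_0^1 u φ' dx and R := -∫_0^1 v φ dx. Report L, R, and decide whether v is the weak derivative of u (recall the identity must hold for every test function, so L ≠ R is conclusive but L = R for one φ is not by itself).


LHS = -6/π + 24/π^3, RHS = -6/π + 24/π^3. Yes, v = u' weakly.

u(x) = 2*x**3 + 1, classical derivative u'(x) = 6*x**2.
φ(x) = sin(πx), so φ'(x) = π*cos(π*x).
Note φ(0) = φ(1) = 0, so the boundary term u·φ vanishes.
LHS = ∫_0^1 u(x) φ'(x) dx = ∫_0^1 (2*π*x^3*cos(π*x) + π*cos(π*x)) dx. Term by term:
  ∫_0^1 π*cos(π*x) dx = 0;  ∫_0^1 2*π*x^3*cos(π*x) dx = -6/π + 24/π^3.
Sum: 0 + -6/π + 24/π^3 = -6/π + 24/π^3.
So LHS = -6/π + 24/π^3.
∫_0^1 v(x) φ(x) dx = ∫_0^1 (6*x^2*sin(π*x)) dx. Term by term:
  ∫_0^1 6*x^2*sin(π*x) dx = -24/π^3 + 6/π.
So RHS = -∫_0^1 v(x) φ(x) dx = -6/π + 24/π^3.
LHS = RHS, so the identity holds for this test φ.
Moreover u is smooth here and v(x) = u'(x) = 6*x**2 pointwise, so the identity holds for every test function. Hence v is the weak derivative of u.


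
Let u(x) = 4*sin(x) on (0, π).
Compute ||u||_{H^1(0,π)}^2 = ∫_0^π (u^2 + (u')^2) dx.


||u||_{H^1(0,π)}^2 = 16*π

u'(x) = 4*cos(x).
Expand u² and (u')² and integrate term by term on (0, π), using: for integers n ≥ 1, ∫_0^π sin²(nx) dx = ∫_0^π cos²(nx) dx = π/2; for n ≠ n', ∫_0^π sin(nx)sin(n'x) dx = ∫_0^π cos(nx)cos(n'x) dx = 0; and by product-to-sum, ∫_0^π sin(nx)cos(n'x) dx = ½∫_0^π [sin((n+n')x) + sin((n−n')x)] dx, which is 0 when n+n' is even and 2n/(n²−n'²) when n+n' is odd (it need not vanish on (0, π)).
  u² squared terms: (4)²·∫sin(x)² dx = 16·π/2 = 8*π.
  So ∫_0^π u² dx = 8*π.
  (u')² squared terms: (4)²·∫cos(x)² dx = 16·π/2 = 8*π.
  So ∫_0^π (u')² dx = 8*π.
||u||_{H^1}^2 = (8*π) + (8*π) = 16*π.


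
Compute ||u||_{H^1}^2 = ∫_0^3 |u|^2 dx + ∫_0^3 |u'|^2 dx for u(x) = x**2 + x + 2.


||u||_{H^1}^2 = 2211/10

The H^1 norm (squared) on an interval (0, L) is
  ||u||_{H^1}^2 = ∫_0^L u(x)^2 dx + ∫_0^L u'(x)^2 dx.
Compute u'(x) = 2*x + 1.
Then u(x)^2 = x**4 + 2*x**3 + 5*x**2 + 4*x + 4 and u'(x)^2 = 4*x**2 + 4*x + 1.
Integrate each monomial from 0 to 3 using ∫_0^3 c·x^n dx = c·3^(n+1)/(n+1):
  ∫_0^3 u(x)^2 dx = ∫_0^3 (x^4 + 2*x^3 + 5*x^2 + 4*x + 4) dx. Term by term:
    ∫_0^3 x^4 dx = 243/5;  ∫_0^3 2*x^3 dx = 81/2;  ∫_0^3 5*x^2 dx = 45;
    ∫_0^3 4*x dx = 18;  ∫_0^3 4 dx = 12.
  Sum: 243/5 + 81/2 + 45 + 18 + 12 = 1641/10.
  ∫_0^3 u'(x)^2 dx = ∫_0^3 (4*x^2 + 4*x + 1) dx. Term by term:
    ∫_0^3 4*x^2 dx = 36;  ∫_0^3 4*x dx = 18;  ∫_0^3 1 dx = 3.
  Sum: 36 + 18 + 3 = 57.
Adding: ||u||_{H^1}^2 = 1641/10 + 57 = 2211/10.


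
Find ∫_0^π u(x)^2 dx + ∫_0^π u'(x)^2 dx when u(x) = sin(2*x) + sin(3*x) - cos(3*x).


||u||_{H^1(0,π)}^2 = 16 + 25*π/2

u'(x) = 3*sin(3*x) + 2*cos(2*x) + 3*cos(3*x).
Expand u² and (u')² and integrate term by term on (0, π), using: for integers n ≥ 1, ∫_0^π sin²(nx) dx = ∫_0^π cos²(nx) dx = π/2; for n ≠ n', ∫_0^π sin(nx)sin(n'x) dx = ∫_0^π cos(nx)cos(n'x) dx = 0; and by product-to-sum, ∫_0^π sin(nx)cos(n'x) dx = ½∫_0^π [sin((n+n')x) + sin((n−n')x)] dx, which is 0 when n+n' is even and 2n/(n²−n'²) when n+n' is odd (it need not vanish on (0, π)).
  u² squared terms: (-1)²·∫cos(3x)² dx = 1·π/2 = π/2;  (1)²·∫sin(2x)² dx = 1·π/2 = π/2;  (1)²·∫sin(3x)² dx = 1·π/2 = π/2.
  u² cross terms: 2·(-1)·(1)·∫cos(3x)·sin(2x) dx = -2·(-4/5) = 8/5;  2·(-1)·(1)·∫cos(3x)·sin(3x) dx = -2·(0) = 0;  2·(1)·(1)·∫sin(2x)·sin(3x) dx = 2·(0) = 0.
  So ∫_0^π u² dx = π/2 + π/2 + π/2 + 8/5 + 0 + 0 = 8/5 + 3*π/2.
  (u')² squared terms: (2)²·∫cos(2x)² dx = 4·π/2 = 2*π;  (3)²·∫cos(3x)² dx = 9·π/2 = 9*π/2;  (3)²·∫sin(3x)² dx = 9·π/2 = 9*π/2.
  (u')² cross terms: 2·(2)·(3)·∫cos(2x)·cos(3x) dx = 12·(0) = 0;  2·(2)·(3)·∫cos(2x)·sin(3x) dx = 12·(6/5) = 72/5;  2·(3)·(3)·∫cos(3x)·sin(3x) dx = 18·(0) = 0.
  So ∫_0^π (u')² dx = 2*π + 9*π/2 + 9*π/2 + 0 + 72/5 + 0 = 72/5 + 11*π.
||u||_{H^1}^2 = (8/5 + 3*π/2) + (72/5 + 11*π) = 16 + 25*π/2.


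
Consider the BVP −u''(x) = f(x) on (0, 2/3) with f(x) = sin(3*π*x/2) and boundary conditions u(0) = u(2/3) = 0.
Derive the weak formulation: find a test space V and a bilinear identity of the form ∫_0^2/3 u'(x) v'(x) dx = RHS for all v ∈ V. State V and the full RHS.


V = H^1_0(0, 2/3) (so v(0) = v(2/3) = 0); weak form: ∫_0^2/3 u'v' dx = ∫_0^2/3 (sin(3*π*x/2)) v dx for all v ∈ V.

Multiply both sides by a test function v and integrate from 0 to 2/3:
  ∫_0^2/3 −u''(x) v(x) dx = ∫_0^2/3 f(x) v(x) dx.
Integrate the LHS by parts once:
  ∫_0^2/3 −u'' v dx = −[u'(x) v(x)]_0^2/3 + ∫_0^2/3 u'(x) v'(x) dx.
Thus ∫_0^2/3 u'(x) v'(x) dx = ∫_0^2/3 f(x) v(x) dx + [u'(x) v(x)]_0^2/3.
Choose V so that boundary terms are either known or forced to vanish.
u is Dirichlet: u(0) = u(2/3) = 0. Let V = H^1_0(0, 2/3); then v(0) = v(2/3) = 0, and [u' v]_0^2/3 = 0.
Weak formulation: find u (satisfying any essential BC) such that ∫_0^2/3 u'(x) v'(x) dx = ∫_0^2/3 f v dx for all v ∈ V.
Substituting f(x) = sin(3*π*x/2), the right-hand side is ∫_0^2/3 (sin(3*π*x/2)) v dx.


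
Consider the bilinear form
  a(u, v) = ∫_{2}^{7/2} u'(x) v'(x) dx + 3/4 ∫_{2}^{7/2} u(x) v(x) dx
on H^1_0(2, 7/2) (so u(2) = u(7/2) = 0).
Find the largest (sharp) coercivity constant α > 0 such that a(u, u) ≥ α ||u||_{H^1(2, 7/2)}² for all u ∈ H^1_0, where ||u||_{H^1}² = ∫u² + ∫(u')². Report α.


α = (27 + 16*π^2)/(4*(9 + 4*π^2))

Coercivity of a(·,·) on H^1_0(2, 7/2) means a(u, u) ≥ α ||u||_{H^1}² for every u ∈ H^1_0.
The interval has length L = 3/2, and Poincaré/coercivity depend only on L. Here a(u, u) = ∫(u')² + (3/4)·∫u².
Here 0 < c = 3/4 < 1. The condition a(u,u) ≥ α||u||_{H^1}² reads (1−α)∫(u')² ≥ (α−c)∫u². Any admissible α is ≤ 1 (rapidly oscillating u have ∫u²/∫(u')² → 0), and α = 1 would force 0 ≥ (1−c)∫u², impossible since c < 1; so 1−α > 0. By the sharp Poincaré inequality on H^1_0 of an interval of length L, ∫(u')² ≥ (π/L)²∫u² with equality for the first sine mode sin(π(x−x₀)/L) (x₀ the left endpoint), so the inequality holds for all u iff (1−α)(π/L)² ≥ α − c, i.e. α ≤ ((π/L)² + c)/((π/L)² + 1) = (1 + c(L/π)²)/(1 + (L/π)²). With (π/L)² = 4*π^2/9 and c = 3/4, the largest admissible constant is α = ((π/L)² + c)/((π/L)² + 1).
Simplifying, α = (27 + 16*π^2)/(4*(9 + 4*π^2)).


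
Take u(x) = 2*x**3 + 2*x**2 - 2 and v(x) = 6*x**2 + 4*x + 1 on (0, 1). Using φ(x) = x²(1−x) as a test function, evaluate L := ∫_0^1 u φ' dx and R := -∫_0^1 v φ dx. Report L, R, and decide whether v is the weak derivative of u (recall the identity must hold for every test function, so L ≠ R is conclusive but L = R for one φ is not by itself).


LHS = -2/5, RHS = -29/60. No, v is not the weak derivative of u.

u(x) = 2*x**3 + 2*x**2 - 2, classical derivative u'(x) = 6*x**2 + 4*x.
φ(x) = x²(1−x), so φ'(x) = x*(2 - 3*x).
Note φ(0) = φ(1) = 0, so the boundary term u·φ vanishes.
LHS = ∫_0^1 u(x) φ'(x) dx = ∫_0^1 (-6*x^5 - 2*x^4 + 4*x^3 + 6*x^2 - 4*x) dx. Term by term:
  ∫_0^1 -6*x^5 dx = -1;  ∫_0^1 -2*x^4 dx = -2/5;  ∫_0^1 4*x^3 dx = 1;
  ∫_0^1 6*x^2 dx = 2;  ∫_0^1 -4*x dx = -2.
Sum: -1 − 2/5 + 1 + 2 − 2 = -2/5.
So LHS = -2/5.
∫_0^1 v(x) φ(x) dx = ∫_0^1 (-6*x^5 + 2*x^4 + 3*x^3 + x^2) dx. Term by term:
  ∫_0^1 -6*x^5 dx = -1;  ∫_0^1 2*x^4 dx = 2/5;  ∫_0^1 3*x^3 dx = 3/4;
  ∫_0^1 x^2 dx = 1/3.
Sum: -1 + 2/5 + 3/4 + 1/3 = 29/60.
So RHS = -∫_0^1 v(x) φ(x) dx = -29/60.
LHS − RHS = 1/12 ≠ 0, so the identity fails.
(For a valid weak derivative the identity must hold for EVERY test function, in particular this one. The failure shows v is NOT the weak derivative of u.)
Correct weak derivative would be u'(x) = 6*x**2 + 4*x.


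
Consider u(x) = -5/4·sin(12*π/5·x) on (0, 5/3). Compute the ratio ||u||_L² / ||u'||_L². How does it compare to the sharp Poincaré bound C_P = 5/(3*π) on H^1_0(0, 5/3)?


||u||_L² / ||u'||_L² = 5/(12*π) < C_P = 5/(3*π).

u(x) = -5/4·sin(12*π/5·x), so u'(x) = -3*π*cos(12*π*x/5).
Writing u(x) = A·sin(kπx/L) with A = -5/4 and k = 4, use ∫_0^L sin²(kπx/L) dx = L/2 and ∫_0^L cos²(kπx/L) dx = L/2.
u² = 25/16·sin²(12*π/5·x) and (u')² = 9*π^2·cos²(12*π/5·x), and each of sin², cos² integrates to L/2 = 5/6 over (0, 5/3).
∫_0^5/3 u² dx = 125/96, so ||u||_L² = 5*sqrt(30)/24.
∫_0^5/3 (u')² dx = 15*π^2/2, so ||u'||_L² = sqrt(30)*π/2.
Ratio ||u||_L² / ||u'||_L² = 5/(12*π).
Sharp Poincaré constant on H^1_0(0, 5/3) is C_P = L/π = 5/(3*π), achieved by sin(3*π/5·x).
This is the k = 4 harmonic; the ratio L/(kπ) is strictly less than C_P = L/π, consistent with the sharp inequality ||u||_L² ≤ C_P ||u'||_L².


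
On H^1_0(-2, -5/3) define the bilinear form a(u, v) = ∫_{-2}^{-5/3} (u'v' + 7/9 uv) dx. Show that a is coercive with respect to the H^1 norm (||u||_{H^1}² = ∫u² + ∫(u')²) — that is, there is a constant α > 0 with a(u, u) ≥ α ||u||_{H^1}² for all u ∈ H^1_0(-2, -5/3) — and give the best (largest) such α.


α = (7 + 81*π^2)/(9*(1 + 9*π^2))

Coercivity of a(·,·) on H^1_0(-2, -5/3) means a(u, u) ≥ α ||u||_{H^1}² for every u ∈ H^1_0.
The interval has length L = 1/3, and Poincaré/coercivity depend only on L. Here a(u, u) = ∫(u')² + (7/9)·∫u².
Here 0 < c = 7/9 < 1. The condition a(u,u) ≥ α||u||_{H^1}² reads (1−α)∫(u')² ≥ (α−c)∫u². Any admissible α is ≤ 1 (rapidly oscillating u have ∫u²/∫(u')² → 0), and α = 1 would force 0 ≥ (1−c)∫u², impossible since c < 1; so 1−α > 0. By the sharp Poincaré inequality on H^1_0 of an interval of length L, ∫(u')² ≥ (π/L)²∫u² with equality for the first sine mode sin(π(x−x₀)/L) (x₀ the left endpoint), so the inequality holds for all u iff (1−α)(π/L)² ≥ α − c, i.e. α ≤ ((π/L)² + c)/((π/L)² + 1) = (1 + c(L/π)²)/(1 + (L/π)²). With (π/L)² = 9*π^2 and c = 7/9, the largest admissible constant is α = ((π/L)² + c)/((π/L)² + 1).
Simplifying, α = (7 + 81*π^2)/(9*(1 + 9*π^2)).


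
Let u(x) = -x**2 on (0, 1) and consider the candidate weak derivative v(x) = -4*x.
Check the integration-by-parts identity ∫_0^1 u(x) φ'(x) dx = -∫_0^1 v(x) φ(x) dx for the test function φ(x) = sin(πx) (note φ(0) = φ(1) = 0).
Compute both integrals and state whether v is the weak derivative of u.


LHS = 2/π, RHS = 4/π. No, v is not the weak derivative of u.

u(x) = -x**2, classical derivative u'(x) = -2*x.
φ(x) = sin(πx), so φ'(x) = π*cos(π*x).
Note φ(0) = φ(1) = 0, so the boundary term u·φ vanishes.
LHS = ∫_0^1 u(x) φ'(x) dx = ∫_0^1 (-π*x^2*cos(π*x)) dx. Term by term:
  ∫_0^1 -π*x^2*cos(π*x) dx = 2/π.
So LHS = 2/π.
∫_0^1 v(x) φ(x) dx = ∫_0^1 (-4*x*sin(π*x)) dx. Term by term:
  ∫_0^1 -4*x*sin(π*x) dx = -4/π.
So RHS = -∫_0^1 v(x) φ(x) dx = 4/π.
LHS − RHS = -2/π ≠ 0, so the identity fails.
(For a valid weak derivative the identity must hold for EVERY test function, in particular this one. The failure shows v is NOT the weak derivative of u.)
Correct weak derivative would be u'(x) = -2*x.


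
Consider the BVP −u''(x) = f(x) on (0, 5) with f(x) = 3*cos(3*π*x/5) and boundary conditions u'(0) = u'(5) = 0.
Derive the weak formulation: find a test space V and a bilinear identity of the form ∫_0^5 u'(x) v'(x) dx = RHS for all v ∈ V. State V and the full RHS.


V = H^1(0, 5) (no boundary constraint on v; u is determined up to an additive constant); weak form: ∫_0^5 u'v' dx = ∫_0^5 (3*cos(3*π*x/5)) v dx for all v ∈ V.

Multiply both sides by a test function v and integrate from 0 to 5:
  ∫_0^5 −u''(x) v(x) dx = ∫_0^5 f(x) v(x) dx.
Integrate the LHS by parts once:
  ∫_0^5 −u'' v dx = −[u'(x) v(x)]_0^5 + ∫_0^5 u'(x) v'(x) dx.
Thus ∫_0^5 u'(x) v'(x) dx = ∫_0^5 f(x) v(x) dx + [u'(x) v(x)]_0^5.
Choose V so that boundary terms are either known or forced to vanish.
u has homogeneous Neumann: u'(0) = u'(5) = 0. So [u' v]_0^5 = 0·v(5) − 0·v(0) = 0 for any v; take V = H^1(0, 5).
Weak formulation: find u (satisfying any essential BC) such that ∫_0^5 u'(x) v'(x) dx = ∫_0^5 f v dx for all v ∈ V (homogeneous Neumann, so boundary terms vanish).
Substituting f(x) = 3*cos(3*π*x/5), the right-hand side is ∫_0^5 (3*cos(3*π*x/5)) v dx.
Compatibility check (pure Neumann): taking v ≡ 1 ∈ V gives 0 = ∫_0^5 f dx + (0) − (0), i.e. ∫_0^5 f dx must equal u'(0) − u'(5) = 0. Indeed ∫_0^5 (3*cos(3*π*x/5)) dx = 0, so the data are compatible. The solution is then unique only up to an additive constant (fix it e.g. by requiring ∫_0^5 u dx = 0).


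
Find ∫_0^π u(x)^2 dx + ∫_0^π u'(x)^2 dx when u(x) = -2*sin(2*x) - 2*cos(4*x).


||u||_{H^1(0,π)}^2 = 44*π

u'(x) = 8*sin(4*x) - 4*cos(2*x).
Expand u² and (u')² and integrate term by term on (0, π), using: for integers n ≥ 1, ∫_0^π sin²(nx) dx = ∫_0^π cos²(nx) dx = π/2; for n ≠ n', ∫_0^π sin(nx)sin(n'x) dx = ∫_0^π cos(nx)cos(n'x) dx = 0; and by product-to-sum, ∫_0^π sin(nx)cos(n'x) dx = ½∫_0^π [sin((n+n')x) + sin((n−n')x)] dx, which is 0 when n+n' is even and 2n/(n²−n'²) when n+n' is odd (it need not vanish on (0, π)).
  u² squared terms: (-2)²·∫cos(4x)² dx = 4·π/2 = 2*π;  (-2)²·∫sin(2x)² dx = 4·π/2 = 2*π.
  u² cross terms: 2·(-2)·(-2)·∫cos(4x)·sin(2x) dx = 8·(0) = 0.
  So ∫_0^π u² dx = 2*π + 2*π + 0 = 4*π.
  (u')² squared terms: (-4)²·∫cos(2x)² dx = 16·π/2 = 8*π;  (8)²·∫sin(4x)² dx = 64·π/2 = 32*π.
  (u')² cross terms: 2·(-4)·(8)·∫cos(2x)·sin(4x) dx = -64·(0) = 0.
  So ∫_0^π (u')² dx = 8*π + 32*π + 0 = 40*π.
||u||_{H^1}^2 = (4*π) + (40*π) = 44*π.


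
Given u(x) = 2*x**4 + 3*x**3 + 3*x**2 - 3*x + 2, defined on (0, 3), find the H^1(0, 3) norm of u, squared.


||u||_{H^1}^2 = 2550381/35

The H^1 norm (squared) on an interval (0, L) is
  ||u||_{H^1}^2 = ∫_0^L u(x)^2 dx + ∫_0^L u'(x)^2 dx.
Compute u'(x) = 8*x**3 + 9*x**2 + 6*x - 3.
Then u(x)^2 = 4*x**8 + 12*x**7 + 21*x**6 + 6*x**5 - x**4 - 6*x**3 + 21*x**2 - 12*x + 4 and u'(x)^2 = 64*x**6 + 144*x**5 + 177*x**4 + 60*x**3 - 18*x**2 - 36*x + 9.
Integrate each monomial from 0 to 3 using ∫_0^3 c·x^n dx = c·3^(n+1)/(n+1):
  ∫_0^3 u(x)^2 dx = ∫_0^3 (4*x^8 + 12*x^7 + 21*x^6 + 6*x^5 - x^4 - 6*x^3 + 21*x^2 - 12*x + 4) dx. Term by term:
    ∫_0^3 4*x^8 dx = 8748;  ∫_0^3 12*x^7 dx = 19683/2;  ∫_0^3 21*x^6 dx = 6561;
    ∫_0^3 6*x^5 dx = 729;  ∫_0^3 -x^4 dx = -243/5;  ∫_0^3 -6*x^3 dx = -243/2;
    ∫_0^3 21*x^2 dx = 189;  ∫_0^3 -12*x dx = -54;  ∫_0^3 4 dx = 12.
  Sum: 8748 + 19683/2 + 6561 + 729 − 243/5 − 243/2 + 189 − 54 + 12 = 129282/5.
  ∫_0^3 u'(x)^2 dx = ∫_0^3 (64*x^6 + 144*x^5 + 177*x^4 + 60*x^3 - 18*x^2 - 36*x + 9) dx. Term by term:
    ∫_0^3 64*x^6 dx = 139968/7;  ∫_0^3 144*x^5 dx = 17496;  ∫_0^3 177*x^4 dx = 43011/5;
    ∫_0^3 60*x^3 dx = 1215;  ∫_0^3 -18*x^2 dx = -162;  ∫_0^3 -36*x dx = -162;
    ∫_0^3 9 dx = 27.
  Sum: 139968/7 + 17496 + 43011/5 + 1215 − 162 − 162 + 27 = 1645407/35.
Adding: ||u||_{H^1}^2 = 129282/5 + 1645407/35 = 2550381/35.


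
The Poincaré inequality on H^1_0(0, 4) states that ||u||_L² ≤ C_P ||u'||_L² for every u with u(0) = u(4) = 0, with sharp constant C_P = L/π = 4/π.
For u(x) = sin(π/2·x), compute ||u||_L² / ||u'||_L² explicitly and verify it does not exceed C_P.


||u||_L² / ||u'||_L² = 2/π < C_P = 4/π.

u(x) = sin(π/2·x), so u'(x) = π*cos(π*x/2)/2.
Writing u(x) = A·sin(kπx/L) with A = 1 and k = 2, use ∫_0^L sin²(kπx/L) dx = L/2 and ∫_0^L cos²(kπx/L) dx = L/2.
u² = 1·sin²(π/2·x) and (u')² = π^2/4·cos²(π/2·x), and each of sin², cos² integrates to L/2 = 2 over (0, 4).
∫_0^4 u² dx = 2, so ||u||_L² = sqrt(2).
∫_0^4 (u')² dx = π^2/2, so ||u'||_L² = sqrt(2)*π/2.
Ratio ||u||_L² / ||u'||_L² = 2/π.
Sharp Poincaré constant on H^1_0(0, 4) is C_P = L/π = 4/π, achieved by sin(π/4·x).
This is the k = 2 harmonic; the ratio L/(kπ) is strictly less than C_P = L/π, consistent with the sharp inequality ||u||_L² ≤ C_P ||u'||_L².


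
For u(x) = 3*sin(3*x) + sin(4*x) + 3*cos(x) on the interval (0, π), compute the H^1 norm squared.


||u||_{H^1(0,π)}^2 = 32/5 + 125*π/2

u'(x) = -3*sin(x) + 9*cos(3*x) + 4*cos(4*x).
Expand u² and (u')² and integrate term by term on (0, π), using: for integers n ≥ 1, ∫_0^π sin²(nx) dx = ∫_0^π cos²(nx) dx = π/2; for n ≠ n', ∫_0^π sin(nx)sin(n'x) dx = ∫_0^π cos(nx)cos(n'x) dx = 0; and by product-to-sum, ∫_0^π sin(nx)cos(n'x) dx = ½∫_0^π [sin((n+n')x) + sin((n−n')x)] dx, which is 0 when n+n' is even and 2n/(n²−n'²) when n+n' is odd (it need not vanish on (0, π)).
  u² squared terms: (3)²·∫cos(x)² dx = 9·π/2 = 9*π/2;  (3)²·∫sin(3x)² dx = 9·π/2 = 9*π/2;  (1)²·∫sin(4x)² dx = 1·π/2 = π/2.
  u² cross terms: 2·(3)·(3)·∫cos(x)·sin(3x) dx = 18·(0) = 0;  2·(3)·(1)·∫cos(x)·sin(4x) dx = 6·(8/15) = 16/5;  2·(3)·(1)·∫sin(3x)·sin(4x) dx = 6·(0) = 0.
  So ∫_0^π u² dx = 9*π/2 + 9*π/2 + π/2 + 0 + 16/5 + 0 = 16/5 + 19*π/2.
  (u')² squared terms: (-3)²·∫sin(x)² dx = 9·π/2 = 9*π/2;  (4)²·∫cos(4x)² dx = 16·π/2 = 8*π;  (9)²·∫cos(3x)² dx = 81·π/2 = 81*π/2.
  (u')² cross terms: 2·(-3)·(4)·∫sin(x)·cos(4x) dx = -24·(-2/15) = 16/5;  2·(-3)·(9)·∫sin(x)·cos(3x) dx = -54·(0) = 0;  2·(4)·(9)·∫cos(4x)·cos(3x) dx = 72·(0) = 0.
  So ∫_0^π (u')² dx = 9*π/2 + 8*π + 81*π/2 + 16/5 + 0 + 0 = 16/5 + 53*π.
||u||_{H^1}^2 = (16/5 + 19*π/2) + (16/5 + 53*π) = 32/5 + 125*π/2.


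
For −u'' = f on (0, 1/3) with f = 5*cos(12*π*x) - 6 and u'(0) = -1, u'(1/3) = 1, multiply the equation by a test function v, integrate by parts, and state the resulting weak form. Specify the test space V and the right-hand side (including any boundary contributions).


V = H^1(0, 1/3) (v unrestricted at boundary; u is determined up to an additive constant); weak form: ∫_0^1/3 u'v' dx = ∫_0^1/3 (5*cos(12*π*x) - 6) v dx + v(1/3) + v(0) for all v ∈ V.

Multiply both sides by a test function v and integrate from 0 to 1/3:
  ∫_0^1/3 −u''(x) v(x) dx = ∫_0^1/3 f(x) v(x) dx.
Integrate the LHS by parts once:
  ∫_0^1/3 −u'' v dx = −[u'(x) v(x)]_0^1/3 + ∫_0^1/3 u'(x) v'(x) dx.
Thus ∫_0^1/3 u'(x) v'(x) dx = ∫_0^1/3 f(x) v(x) dx + [u'(x) v(x)]_0^1/3.
Choose V so that boundary terms are either known or forced to vanish.
u has inhomogeneous Neumann u'(0) = -1, u'(1/3) = 1. [u' v]_0^1/3 = (1)·v(1/3) − (-1)·v(0) = v(1/3) + v(0). Take V = H^1(0, 1/3); boundary term becomes part of RHS.
Weak formulation: find u (satisfying any essential BC) such that ∫_0^1/3 u'(x) v'(x) dx = ∫_0^1/3 f v dx + v(1/3) + v(0) for all v ∈ V (Neumann data are natural BCs: they enter the RHS as boundary terms).
Substituting f(x) = 5*cos(12*π*x) - 6, the right-hand side is ∫_0^1/3 (5*cos(12*π*x) - 6) v dx + v(1/3) + v(0).
Compatibility check (pure Neumann): taking v ≡ 1 ∈ V gives 0 = ∫_0^1/3 f dx + (1) − (-1), i.e. ∫_0^1/3 f dx must equal u'(0) − u'(1/3) = -2. Indeed ∫_0^1/3 (5*cos(12*π*x) - 6) dx = -2, so the data are compatible. The solution is then unique only up to an additive constant (fix it e.g. by requiring ∫_0^1/3 u dx = 0).


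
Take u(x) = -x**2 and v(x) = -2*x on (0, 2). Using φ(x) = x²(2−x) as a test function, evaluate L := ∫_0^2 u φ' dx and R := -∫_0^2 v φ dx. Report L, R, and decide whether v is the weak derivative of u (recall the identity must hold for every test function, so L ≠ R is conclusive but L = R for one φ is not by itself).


LHS = 16/5, RHS = 16/5. Yes, v = u' weakly.

u(x) = -x**2, classical derivative u'(x) = -2*x.
φ(x) = x²(2−x), so φ'(x) = x*(4 - 3*x).
Note φ(0) = φ(2) = 0, so the boundary term u·φ vanishes.
LHS = ∫_0^2 u(x) φ'(x) dx = ∫_0^2 (3*x^4 - 4*x^3) dx. Term by term:
  ∫_0^2 3*x^4 dx = 96/5;  ∫_0^2 -4*x^3 dx = -16.
Sum: 96/5 − 16 = 16/5.
So LHS = 16/5.
∫_0^2 v(x) φ(x) dx = ∫_0^2 (2*x^4 - 4*x^3) dx. Term by term:
  ∫_0^2 2*x^4 dx = 64/5;  ∫_0^2 -4*x^3 dx = -16.
Sum: 64/5 − 16 = -16/5.
So RHS = -∫_0^2 v(x) φ(x) dx = 16/5.
LHS = RHS, so the identity holds for this test φ.
Moreover u is smooth here and v(x) = u'(x) = -2*x pointwise, so the identity holds for every test function. Hence v is the weak derivative of u.


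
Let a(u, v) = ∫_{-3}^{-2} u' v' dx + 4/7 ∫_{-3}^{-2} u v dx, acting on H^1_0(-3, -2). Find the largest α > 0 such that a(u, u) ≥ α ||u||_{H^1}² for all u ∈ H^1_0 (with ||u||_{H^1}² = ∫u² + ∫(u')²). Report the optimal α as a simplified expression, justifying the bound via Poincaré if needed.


α = (4/7 + π^2)/(1 + π^2)

Coercivity of a(·,·) on H^1_0(-3, -2) means a(u, u) ≥ α ||u||_{H^1}² for every u ∈ H^1_0.
The interval has length L = 1, and Poincaré/coercivity depend only on L. Here a(u, u) = ∫(u')² + (4/7)·∫u².
Here 0 < c = 4/7 < 1. The condition a(u,u) ≥ α||u||_{H^1}² reads (1−α)∫(u')² ≥ (α−c)∫u². Any admissible α is ≤ 1 (rapidly oscillating u have ∫u²/∫(u')² → 0), and α = 1 would force 0 ≥ (1−c)∫u², impossible since c < 1; so 1−α > 0. By the sharp Poincaré inequality on H^1_0 of an interval of length L, ∫(u')² ≥ (π/L)²∫u² with equality for the first sine mode sin(π(x−x₀)/L) (x₀ the left endpoint), so the inequality holds for all u iff (1−α)(π/L)² ≥ α − c, i.e. α ≤ ((π/L)² + c)/((π/L)² + 1) = (1 + c(L/π)²)/(1 + (L/π)²). With (π/L)² = π^2 and c = 4/7, the largest admissible constant is α = ((π/L)² + c)/((π/L)² + 1).
Simplifying, α = (4/7 + π^2)/(1 + π^2).


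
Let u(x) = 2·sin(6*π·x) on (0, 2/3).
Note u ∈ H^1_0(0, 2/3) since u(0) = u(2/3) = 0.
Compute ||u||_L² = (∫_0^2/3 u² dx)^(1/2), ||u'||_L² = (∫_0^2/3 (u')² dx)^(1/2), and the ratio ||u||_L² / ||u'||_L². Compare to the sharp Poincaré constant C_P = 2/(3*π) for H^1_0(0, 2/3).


||u||_L² / ||u'||_L² = 1/(6*π) < C_P = 2/(3*π).

u(x) = 2·sin(6*π·x), so u'(x) = 12*π*cos(6*π*x).
Writing u(x) = A·sin(kπx/L) with A = 2 and k = 4, use ∫_0^L sin²(kπx/L) dx = L/2 and ∫_0^L cos²(kπx/L) dx = L/2.
u² = 4·sin²(6*π·x) and (u')² = 144*π^2·cos²(6*π·x), and each of sin², cos² integrates to L/2 = 1/3 over (0, 2/3).
∫_0^2/3 u² dx = 4/3, so ||u||_L² = 2*sqrt(3)/3.
∫_0^2/3 (u')² dx = 48*π^2, so ||u'||_L² = 4*sqrt(3)*π.
Ratio ||u||_L² / ||u'||_L² = 1/(6*π).
Sharp Poincaré constant on H^1_0(0, 2/3) is C_P = L/π = 2/(3*π), achieved by sin(3*π/2·x).
This is the k = 4 harmonic; the ratio L/(kπ) is strictly less than C_P = L/π, consistent with the sharp inequality ||u||_L² ≤ C_P ||u'||_L².


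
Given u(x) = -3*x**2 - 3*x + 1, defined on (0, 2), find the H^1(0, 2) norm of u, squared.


||u||_{H^1}^2 = 1568/5

The H^1 norm (squared) on an interval (0, L) is
  ||u||_{H^1}^2 = ∫_0^L u(x)^2 dx + ∫_0^L u'(x)^2 dx.
Compute u'(x) = -6*x - 3.
Then u(x)^2 = 9*x**4 + 18*x**3 + 3*x**2 - 6*x + 1 and u'(x)^2 = 36*x**2 + 36*x + 9.
Integrate each monomial from 0 to 2 using ∫_0^2 c·x^n dx = c·2^(n+1)/(n+1):
  ∫_0^2 u(x)^2 dx = ∫_0^2 (9*x^4 + 18*x^3 + 3*x^2 - 6*x + 1) dx. Term by term:
    ∫_0^2 9*x^4 dx = 288/5;  ∫_0^2 18*x^3 dx = 72;  ∫_0^2 3*x^2 dx = 8;
    ∫_0^2 -6*x dx = -12;  ∫_0^2 1 dx = 2.
  Sum: 288/5 + 72 + 8 − 12 + 2 = 638/5.
  ∫_0^2 u'(x)^2 dx = ∫_0^2 (36*x^2 + 36*x + 9) dx. Term by term:
    ∫_0^2 36*x^2 dx = 96;  ∫_0^2 36*x dx = 72;  ∫_0^2 9 dx = 18.
  Sum: 96 + 72 + 18 = 186.
Adding: ||u||_{H^1}^2 = 638/5 + 186 = 1568/5.


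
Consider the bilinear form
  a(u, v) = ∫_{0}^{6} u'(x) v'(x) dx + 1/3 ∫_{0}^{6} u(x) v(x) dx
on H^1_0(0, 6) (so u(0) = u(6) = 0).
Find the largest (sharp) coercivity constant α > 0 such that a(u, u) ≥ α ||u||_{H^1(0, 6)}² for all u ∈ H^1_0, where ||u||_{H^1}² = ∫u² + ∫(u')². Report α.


α = (π^2 + 12)/(π^2 + 36)

Coercivity of a(·,·) on H^1_0(0, 6) means a(u, u) ≥ α ||u||_{H^1}² for every u ∈ H^1_0.
The interval has length L = 6, and Poincaré/coercivity depend only on L. Here a(u, u) = ∫(u')² + (1/3)·∫u².
Here 0 < c = 1/3 < 1. The condition a(u,u) ≥ α||u||_{H^1}² reads (1−α)∫(u')² ≥ (α−c)∫u². Any admissible α is ≤ 1 (rapidly oscillating u have ∫u²/∫(u')² → 0), and α = 1 would force 0 ≥ (1−c)∫u², impossible since c < 1; so 1−α > 0. By the sharp Poincaré inequality on H^1_0 of an interval of length L, ∫(u')² ≥ (π/L)²∫u² with equality for the first sine mode sin(π(x−x₀)/L) (x₀ the left endpoint), so the inequality holds for all u iff (1−α)(π/L)² ≥ α − c, i.e. α ≤ ((π/L)² + c)/((π/L)² + 1) = (1 + c(L/π)²)/(1 + (L/π)²). With (π/L)² = π^2/36 and c = 1/3, the largest admissible constant is α = ((π/L)² + c)/((π/L)² + 1).
Simplifying, α = (π^2 + 12)/(π^2 + 36).


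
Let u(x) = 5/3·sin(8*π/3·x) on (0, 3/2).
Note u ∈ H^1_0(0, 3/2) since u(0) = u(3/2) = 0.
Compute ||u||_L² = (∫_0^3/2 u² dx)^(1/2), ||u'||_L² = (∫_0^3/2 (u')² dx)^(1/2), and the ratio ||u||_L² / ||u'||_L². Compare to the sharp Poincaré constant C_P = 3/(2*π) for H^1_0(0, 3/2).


||u||_L² / ||u'||_L² = 3/(8*π) < C_P = 3/(2*π).

u(x) = 5/3·sin(8*π/3·x), so u'(x) = 40*π*cos(8*π*x/3)/9.
Writing u(x) = A·sin(kπx/L) with A = 5/3 and k = 4, use ∫_0^L sin²(kπx/L) dx = L/2 and ∫_0^L cos²(kπx/L) dx = L/2.
u² = 25/9·sin²(8*π/3·x) and (u')² = 1600*π^2/81·cos²(8*π/3·x), and each of sin², cos² integrates to L/2 = 3/4 over (0, 3/2).
∫_0^3/2 u² dx = 25/12, so ||u||_L² = 5*sqrt(3)/6.
∫_0^3/2 (u')² dx = 400*π^2/27, so ||u'||_L² = 20*sqrt(3)*π/9.
Ratio ||u||_L² / ||u'||_L² = 3/(8*π).
Sharp Poincaré constant on H^1_0(0, 3/2) is C_P = L/π = 3/(2*π), achieved by sin(2*π/3·x).
This is the k = 4 harmonic; the ratio L/(kπ) is strictly less than C_P = L/π, consistent with the sharp inequality ||u||_L² ≤ C_P ||u'||_L².


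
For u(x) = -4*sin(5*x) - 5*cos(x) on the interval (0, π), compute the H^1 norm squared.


||u||_{H^1(0,π)}^2 = 233*π

u'(x) = 5*sin(x) - 20*cos(5*x).
Expand u² and (u')² and integrate term by term on (0, π), using: for integers n ≥ 1, ∫_0^π sin²(nx) dx = ∫_0^π cos²(nx) dx = π/2; for n ≠ n', ∫_0^π sin(nx)sin(n'x) dx = ∫_0^π cos(nx)cos(n'x) dx = 0; and by product-to-sum, ∫_0^π sin(nx)cos(n'x) dx = ½∫_0^π [sin((n+n')x) + sin((n−n')x)] dx, which is 0 when n+n' is even and 2n/(n²−n'²) when n+n' is odd (it need not vanish on (0, π)).
  u² squared terms: (-5)²·∫cos(x)² dx = 25·π/2 = 25*π/2;  (-4)²·∫sin(5x)² dx = 16·π/2 = 8*π.
  u² cross terms: 2·(-5)·(-4)·∫cos(x)·sin(5x) dx = 40·(0) = 0.
  So ∫_0^π u² dx = 25*π/2 + 8*π + 0 = 41*π/2.
  (u')² squared terms: (-20)²·∫cos(5x)² dx = 400·π/2 = 200*π;  (5)²·∫sin(x)² dx = 25·π/2 = 25*π/2.
  (u')² cross terms: 2·(-20)·(5)·∫cos(5x)·sin(x) dx = -200·(0) = 0.
  So ∫_0^π (u')² dx = 200*π + 25*π/2 + 0 = 425*π/2.
||u||_{H^1}^2 = (41*π/2) + (425*π/2) = 233*π.


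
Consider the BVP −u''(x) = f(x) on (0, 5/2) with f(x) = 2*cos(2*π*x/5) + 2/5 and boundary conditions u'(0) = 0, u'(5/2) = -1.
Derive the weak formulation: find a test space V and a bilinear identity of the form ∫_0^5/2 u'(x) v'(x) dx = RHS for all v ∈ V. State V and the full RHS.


V = H^1(0, 5/2) (v unrestricted at boundary; u is determined up to an additive constant); weak form: ∫_0^5/2 u'v' dx = ∫_0^5/2 (2*cos(2*π*x/5) + 2/5) v dx − v(5/2) for all v ∈ V.

Multiply both sides by a test function v and integrate from 0 to 5/2:
  ∫_0^5/2 −u''(x) v(x) dx = ∫_0^5/2 f(x) v(x) dx.
Integrate the LHS by parts once:
  ∫_0^5/2 −u'' v dx = −[u'(x) v(x)]_0^5/2 + ∫_0^5/2 u'(x) v'(x) dx.
Thus ∫_0^5/2 u'(x) v'(x) dx = ∫_0^5/2 f(x) v(x) dx + [u'(x) v(x)]_0^5/2.
Choose V so that boundary terms are either known or forced to vanish.
u has inhomogeneous Neumann u'(0) = 0, u'(5/2) = -1. [u' v]_0^5/2 = (-1)·v(5/2) − (0)·v(0) = − v(5/2). Take V = H^1(0, 5/2); boundary term becomes part of RHS.
Weak formulation: find u (satisfying any essential BC) such that ∫_0^5/2 u'(x) v'(x) dx = ∫_0^5/2 f v dx − v(5/2) for all v ∈ V (Neumann data are natural BCs: they enter the RHS as boundary terms).
Substituting f(x) = 2*cos(2*π*x/5) + 2/5, the right-hand side is ∫_0^5/2 (2*cos(2*π*x/5) + 2/5) v dx − v(5/2).
Compatibility check (pure Neumann): taking v ≡ 1 ∈ V gives 0 = ∫_0^5/2 f dx + (-1) − (0), i.e. ∫_0^5/2 f dx must equal u'(0) − u'(5/2) = 1. Indeed ∫_0^5/2 (2*cos(2*π*x/5) + 2/5) dx = 1, so the data are compatible. The solution is then unique only up to an additive constant (fix it e.g. by requiring ∫_0^5/2 u dx = 0).


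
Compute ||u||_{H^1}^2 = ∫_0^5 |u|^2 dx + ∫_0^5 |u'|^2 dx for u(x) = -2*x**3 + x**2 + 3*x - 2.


||u||_{H^1}^2 = 1983605/42

The H^1 norm (squared) on an interval (0, L) is
  ||u||_{H^1}^2 = ∫_0^L u(x)^2 dx + ∫_0^L u'(x)^2 dx.
Compute u'(x) = -6*x**2 + 2*x + 3.
Then u(x)^2 = 4*x**6 - 4*x**5 - 11*x**4 + 14*x**3 + 5*x**2 - 12*x + 4 and u'(x)^2 = 36*x**4 - 24*x**3 - 32*x**2 + 12*x + 9.
Integrate each monomial from 0 to 5 using ∫_0^5 c·x^n dx = c·5^(n+1)/(n+1):
  ∫_0^5 u(x)^2 dx = ∫_0^5 (4*x^6 - 4*x^5 - 11*x^4 + 14*x^3 + 5*x^2 - 12*x + 4) dx. Term by term:
    ∫_0^5 4*x^6 dx = 312500/7;  ∫_0^5 -4*x^5 dx = -31250/3;  ∫_0^5 -11*x^4 dx = -6875;
    ∫_0^5 14*x^3 dx = 4375/2;  ∫_0^5 5*x^2 dx = 625/3;  ∫_0^5 -12*x dx = -150;
    ∫_0^5 4 dx = 20.
  Sum: 312500/7 − 31250/3 − 6875 + 4375/2 + 625/3 − 150 + 20 = 1243915/42.
  ∫_0^5 u'(x)^2 dx = ∫_0^5 (36*x^4 - 24*x^3 - 32*x^2 + 12*x + 9) dx. Term by term:
    ∫_0^5 36*x^4 dx = 22500;  ∫_0^5 -24*x^3 dx = -3750;  ∫_0^5 -32*x^2 dx = -4000/3;
    ∫_0^5 12*x dx = 150;  ∫_0^5 9 dx = 45.
  Sum: 22500 − 3750 − 4000/3 + 150 + 45 = 52835/3.
Adding: ||u||_{H^1}^2 = 1243915/42 + 52835/3 = 1983605/42.


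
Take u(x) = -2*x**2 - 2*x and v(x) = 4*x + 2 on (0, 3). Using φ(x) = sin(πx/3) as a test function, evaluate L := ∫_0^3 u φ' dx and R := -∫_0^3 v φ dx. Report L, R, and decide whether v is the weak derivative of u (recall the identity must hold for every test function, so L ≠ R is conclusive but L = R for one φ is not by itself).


LHS = 48/π, RHS = -48/π. No, v is not the weak derivative of u.

u(x) = -2*x**2 - 2*x, classical derivative u'(x) = -4*x - 2.
φ(x) = sin(πx/3), so φ'(x) = π*cos(π*x/3)/3.
Note φ(0) = φ(3) = 0, so the boundary term u·φ vanishes.
LHS = ∫_0^3 u(x) φ'(x) dx = ∫_0^3 (-2*π*x^2*cos(π*x/3)/3 - 2*π*x*cos(π*x/3)/3) dx. Term by term:
  ∫_0^3 -2*π*x*cos(π*x/3)/3 dx = 12/π;  ∫_0^3 -2*π*x^2*cos(π*x/3)/3 dx = 36/π.
Sum: 12/π + 36/π = 48/π.
So LHS = 48/π.
∫_0^3 v(x) φ(x) dx = ∫_0^3 (4*x*sin(π*x/3) + 2*sin(π*x/3)) dx. Term by term:
  ∫_0^3 2*sin(π*x/3) dx = 12/π;  ∫_0^3 4*x*sin(π*x/3) dx = 36/π.
Sum: 12/π + 36/π = 48/π.
So RHS = -∫_0^3 v(x) φ(x) dx = -48/π.
LHS − RHS = 96/π ≠ 0, so the identity fails.
(For a valid weak derivative the identity must hold for EVERY test function, in particular this one. The failure shows v is NOT the weak derivative of u.)
Correct weak derivative would be u'(x) = -4*x - 2.


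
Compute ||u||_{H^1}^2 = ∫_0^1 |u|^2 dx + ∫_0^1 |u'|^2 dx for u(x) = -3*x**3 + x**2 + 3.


||u||_{H^1}^2 = 3259/210

The H^1 norm (squared) on an interval (0, L) is
  ||u||_{H^1}^2 = ∫_0^L u(x)^2 dx + ∫_0^L u'(x)^2 dx.
Compute u'(x) = -9*x**2 + 2*x.
Then u(x)^2 = 9*x**6 - 6*x**5 + x**4 - 18*x**3 + 6*x**2 + 9 and u'(x)^2 = 81*x**4 - 36*x**3 + 4*x**2.
Integrate each monomial from 0 to 1 using ∫_0^1 c·x^n dx = c·1^(n+1)/(n+1):
  ∫_0^1 u(x)^2 dx = ∫_0^1 (9*x^6 - 6*x^5 + x^4 - 18*x^3 + 6*x^2 + 9) dx. Term by term:
    ∫_0^1 9*x^6 dx = 9/7;  ∫_0^1 -6*x^5 dx = -1;  ∫_0^1 x^4 dx = 1/5;
    ∫_0^1 -18*x^3 dx = -9/2;  ∫_0^1 6*x^2 dx = 2;  ∫_0^1 9 dx = 9.
  Sum: 9/7 − 1 + 1/5 − 9/2 + 2 + 9 = 489/70.
  ∫_0^1 u'(x)^2 dx = ∫_0^1 (81*x^4 - 36*x^3 + 4*x^2) dx. Term by term:
    ∫_0^1 81*x^4 dx = 81/5;  ∫_0^1 -36*x^3 dx = -9;  ∫_0^1 4*x^2 dx = 4/3.
  Sum: 81/5 − 9 + 4/3 = 128/15.
Adding: ||u||_{H^1}^2 = 489/70 + 128/15 = 3259/210.


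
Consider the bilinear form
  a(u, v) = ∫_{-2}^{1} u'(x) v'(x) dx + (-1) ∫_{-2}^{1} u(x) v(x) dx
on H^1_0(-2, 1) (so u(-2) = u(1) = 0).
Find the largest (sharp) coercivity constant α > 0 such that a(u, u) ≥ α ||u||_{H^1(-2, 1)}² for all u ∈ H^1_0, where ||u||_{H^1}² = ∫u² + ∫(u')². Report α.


α = (-9 + π^2)/(9 + π^2)

Coercivity of a(·,·) on H^1_0(-2, 1) means a(u, u) ≥ α ||u||_{H^1}² for every u ∈ H^1_0.
The interval has length L = 3, and Poincaré/coercivity depend only on L. Here a(u, u) = ∫(u')² + (-1)·∫u².
Here c = -1 < 0 with |c| < (π/L)² = π^2/9, so coercivity still holds. The condition a(u,u) ≥ α||u||_{H^1}² reads (1−α)∫(u')² ≥ (α−c)∫u². Any admissible α is ≤ 1 (rapidly oscillating u have ∫u²/∫(u')² → 0), and α = 1 would force 0 ≥ (1−c)∫u², impossible since c < 1; so 1−α > 0. By the sharp Poincaré inequality on H^1_0 of an interval of length L, ∫(u')² ≥ (π/L)²∫u² with equality for the first sine mode sin(π(x−x₀)/L) (x₀ the left endpoint), so the inequality holds for all u iff (1−α)(π/L)² ≥ α − c, i.e. α ≤ ((π/L)² + c)/((π/L)² + 1) = (1 + c(L/π)²)/(1 + (L/π)²). (Direct route, valid since c ≤ 0: Poincaré gives c∫u² ≥ c(L/π)²∫(u')², so a(u,u) ≥ (1 + c(L/π)²)∫(u')², while ||u||_{H^1}² ≤ (1 + (L/π)²)∫(u')²; dividing yields the same α.) With (π/L)² = π^2/9 and c = -1, the largest admissible constant is α = ((π/L)² + c)/((π/L)² + 1).
Simplifying, α = (-9 + π^2)/(9 + π^2).


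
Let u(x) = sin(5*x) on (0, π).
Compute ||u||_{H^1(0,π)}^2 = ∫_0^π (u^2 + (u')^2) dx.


||u||_{H^1(0,π)}^2 = 13*π

u'(x) = 5*cos(5*x).
Expand u² and (u')² and integrate term by term on (0, π), using: for integers n ≥ 1, ∫_0^π sin²(nx) dx = ∫_0^π cos²(nx) dx = π/2; for n ≠ n', ∫_0^π sin(nx)sin(n'x) dx = ∫_0^π cos(nx)cos(n'x) dx = 0; and by product-to-sum, ∫_0^π sin(nx)cos(n'x) dx = ½∫_0^π [sin((n+n')x) + sin((n−n')x)] dx, which is 0 when n+n' is even and 2n/(n²−n'²) when n+n' is odd (it need not vanish on (0, π)).
  u² squared terms: (1)²·∫sin(5x)² dx = 1·π/2 = π/2.
  So ∫_0^π u² dx = π/2.
  (u')² squared terms: (5)²·∫cos(5x)² dx = 25·π/2 = 25*π/2.
  So ∫_0^π (u')² dx = 25*π/2.
||u||_{H^1}^2 = (π/2) + (25*π/2) = 13*π.


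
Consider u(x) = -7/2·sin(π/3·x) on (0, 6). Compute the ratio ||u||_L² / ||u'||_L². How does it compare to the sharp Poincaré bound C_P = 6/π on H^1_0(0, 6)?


||u||_L² / ||u'||_L² = 3/π < C_P = 6/π.

u(x) = -7/2·sin(π/3·x), so u'(x) = -7*π*cos(π*x/3)/6.
Writing u(x) = A·sin(kπx/L) with A = -7/2 and k = 2, use ∫_0^L sin²(kπx/L) dx = L/2 and ∫_0^L cos²(kπx/L) dx = L/2.
u² = 49/4·sin²(π/3·x) and (u')² = 49*π^2/36·cos²(π/3·x), and each of sin², cos² integrates to L/2 = 3 over (0, 6).
∫_0^6 u² dx = 147/4, so ||u||_L² = 7*sqrt(3)/2.
∫_0^6 (u')² dx = 49*π^2/12, so ||u'||_L² = 7*sqrt(3)*π/6.
Ratio ||u||_L² / ||u'||_L² = 3/π.
Sharp Poincaré constant on H^1_0(0, 6) is C_P = L/π = 6/π, achieved by sin(π/6·x).
This is the k = 2 harmonic; the ratio L/(kπ) is strictly less than C_P = L/π, consistent with the sharp inequality ||u||_L² ≤ C_P ||u'||_L².


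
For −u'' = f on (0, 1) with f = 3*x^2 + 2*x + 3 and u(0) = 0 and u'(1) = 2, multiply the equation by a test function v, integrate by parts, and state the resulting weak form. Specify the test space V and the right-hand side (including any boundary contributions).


V = {v ∈ H^1(0, 1) : v(0) = 0} (test functions vanish at x = 0 where u is specified); weak form: ∫_0^1 u'v' dx = ∫_0^1 (3*x^2 + 2*x + 3) v dx + 2·v(1) for all v ∈ V.

Multiply both sides by a test function v and integrate from 0 to 1:
  ∫_0^1 −u''(x) v(x) dx = ∫_0^1 f(x) v(x) dx.
Integrate the LHS by parts once:
  ∫_0^1 −u'' v dx = −[u'(x) v(x)]_0^1 + ∫_0^1 u'(x) v'(x) dx.
Thus ∫_0^1 u'(x) v'(x) dx = ∫_0^1 f(x) v(x) dx + [u'(x) v(x)]_0^1.
Choose V so that boundary terms are either known or forced to vanish.
Mixed BC: u(0) = 0 (Dirichlet) and u'(1) = 2 (Neumann). Define V = {v ∈ H^1(0, 1) : v(0) = 0}. Then [u' v]_0^1 = u'(1)·v(1) − u'(0)·0 = 2·v(1).
Weak formulation: find u (satisfying any essential BC) such that ∫_0^1 u'(x) v'(x) dx = ∫_0^1 f v dx + 2·v(1) for all v ∈ V (Dirichlet at 0 absorbed into V; Neumann datum at x = 1 contributes the boundary term).
Substituting f(x) = 3*x^2 + 2*x + 3, the right-hand side is ∫_0^1 (3*x^2 + 2*x + 3) v dx + 2·v(1).


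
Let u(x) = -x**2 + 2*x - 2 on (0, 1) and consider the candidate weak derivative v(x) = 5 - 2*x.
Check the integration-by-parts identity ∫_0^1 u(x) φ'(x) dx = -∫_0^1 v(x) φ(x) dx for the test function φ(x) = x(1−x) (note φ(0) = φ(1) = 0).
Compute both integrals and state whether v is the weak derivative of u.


LHS = -1/6, RHS = -2/3. No, v is not the weak derivative of u.

u(x) = -x**2 + 2*x - 2, classical derivative u'(x) = 2 - 2*x.
φ(x) = x(1−x), so φ'(x) = 1 - 2*x.
Note φ(0) = φ(1) = 0, so the boundary term u·φ vanishes.
LHS = ∫_0^1 u(x) φ'(x) dx = ∫_0^1 (2*x^3 - 5*x^2 + 6*x - 2) dx. Term by term:
  ∫_0^1 2*x^3 dx = 1/2;  ∫_0^1 -5*x^2 dx = -5/3;  ∫_0^1 6*x dx = 3;
  ∫_0^1 -2 dx = -2.
Sum: 1/2 − 5/3 + 3 − 2 = -1/6.
So LHS = -1/6.
∫_0^1 v(x) φ(x) dx = ∫_0^1 (2*x^3 - 7*x^2 + 5*x) dx. Term by term:
  ∫_0^1 2*x^3 dx = 1/2;  ∫_0^1 -7*x^2 dx = -7/3;  ∫_0^1 5*x dx = 5/2.
Sum: 1/2 − 7/3 + 5/2 = 2/3.
So RHS = -∫_0^1 v(x) φ(x) dx = -2/3.
LHS − RHS = 1/2 ≠ 0, so the identity fails.
(For a valid weak derivative the identity must hold for EVERY test function, in particular this one. The failure shows v is NOT the weak derivative of u.)
Correct weak derivative would be u'(x) = 2 - 2*x.


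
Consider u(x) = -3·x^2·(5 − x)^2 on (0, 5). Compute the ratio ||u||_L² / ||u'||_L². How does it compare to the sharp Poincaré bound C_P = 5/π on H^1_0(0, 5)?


||u||_L² / ||u'||_L² = 5*sqrt(3)/6 < C_P = 5/π.

u(x) = -3·x^2·(5 − x)^2, so u'(x) = 6*x*(x*(5 - x) - (x - 5)^2).
u(x) = -3·x^2·(5 − x)^2 vanishes at x = 0 and x = 5, so u ∈ H^1_0(0, 5). Differentiate via the product rule and integrate the resulting polynomials term by term.
  ∫_0^5 u² dx = ∫_0^5 (9*x^8 - 180*x^7 + 1350*x^6 - 4500*x^5 + 5625*x^4) dx. Term by term:
    ∫_0^5 9*x^8 dx = 1953125;  ∫_0^5 -180*x^7 dx = -17578125/2;  ∫_0^5 1350*x^6 dx = 105468750/7;
    ∫_0^5 -4500*x^5 dx = -11718750;  ∫_0^5 5625*x^4 dx = 3515625.
  Sum: 1953125 − 17578125/2 + 105468750/7 − 11718750 + 3515625 = 390625/14.
  ∫_0^5 (u')² dx = ∫_0^5 (144*x^6 - 2160*x^5 + 11700*x^4 - 27000*x^3 + 22500*x^2) dx. Term by term:
    ∫_0^5 144*x^6 dx = 11250000/7;  ∫_0^5 -2160*x^5 dx = -5625000;  ∫_0^5 11700*x^4 dx = 7312500;
    ∫_0^5 -27000*x^3 dx = -4218750;  ∫_0^5 22500*x^2 dx = 937500.
  Sum: 11250000/7 − 5625000 + 7312500 − 4218750 + 937500 = 93750/7.
∫_0^5 u² dx = 390625/14, so ||u||_L² = 625*sqrt(14)/14.
∫_0^5 (u')² dx = 93750/7, so ||u'||_L² = 125*sqrt(42)/7.
Ratio ||u||_L² / ||u'||_L² = 5*sqrt(3)/6.
Sharp Poincaré constant on H^1_0(0, 5) is C_P = L/π = 5/π, achieved by sin(π/5·x).
A polynomial bump cannot attain the sharp Poincaré constant (only the first sine eigenfunction does), so the ratio is strictly less than C_P, consistent with ||u||_L² ≤ C_P ||u'||_L².


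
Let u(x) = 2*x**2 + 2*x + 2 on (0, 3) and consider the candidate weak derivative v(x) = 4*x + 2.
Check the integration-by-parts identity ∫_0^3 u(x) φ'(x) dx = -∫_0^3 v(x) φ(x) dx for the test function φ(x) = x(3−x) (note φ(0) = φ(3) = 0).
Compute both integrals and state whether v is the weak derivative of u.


LHS = -36, RHS = -36. Yes, v = u' weakly.

u(x) = 2*x**2 + 2*x + 2, classical derivative u'(x) = 4*x + 2.
φ(x) = x(3−x), so φ'(x) = 3 - 2*x.
Note φ(0) = φ(3) = 0, so the boundary term u·φ vanishes.
LHS = ∫_0^3 u(x) φ'(x) dx = ∫_0^3 (-4*x^3 + 2*x^2 + 2*x + 6) dx. Term by term:
  ∫_0^3 -4*x^3 dx = -81;  ∫_0^3 2*x^2 dx = 18;  ∫_0^3 2*x dx = 9;
  ∫_0^3 6 dx = 18.
Sum: -81 + 18 + 9 + 18 = -36.
So LHS = -36.
∫_0^3 v(x) φ(x) dx = ∫_0^3 (-4*x^3 + 10*x^2 + 6*x) dx. Term by term:
  ∫_0^3 -4*x^3 dx = -81;  ∫_0^3 10*x^2 dx = 90;  ∫_0^3 6*x dx = 27.
Sum: -81 + 90 + 27 = 36.
So RHS = -∫_0^3 v(x) φ(x) dx = -36.
LHS = RHS, so the identity holds for this test φ.
Moreover u is smooth here and v(x) = u'(x) = 4*x + 2 pointwise, so the identity holds for every test function. Hence v is the weak derivative of u.
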